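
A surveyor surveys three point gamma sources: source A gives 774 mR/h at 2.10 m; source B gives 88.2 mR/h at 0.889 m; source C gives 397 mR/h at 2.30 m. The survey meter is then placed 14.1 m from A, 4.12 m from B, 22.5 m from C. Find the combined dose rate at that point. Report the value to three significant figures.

Each source contributes Iᵢ·(dᵢ/rᵢ)²; contributions add.
A: 774 × (2.10/14.1)² = 17.17 mR/h
B: 88.2 × (0.889/4.12)² = 4.107 mR/h
C: 397 × (2.30/22.5)² = 4.148 mR/h
Total = 17.17 + 4.107 + 4.148 = 25.43 mR/h.

25.4 mR/h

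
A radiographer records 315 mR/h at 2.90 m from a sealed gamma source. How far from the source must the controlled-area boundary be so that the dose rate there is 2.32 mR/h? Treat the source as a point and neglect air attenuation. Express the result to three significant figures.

Intensity scales as (d₁/d₂)², so d₂ = d₁·√(I₁/I₂).
I₁/I₂ = 315/2.32 = 135.8, so d₂ = 2.90 × √135.8 = 33.79 m.

33.8 m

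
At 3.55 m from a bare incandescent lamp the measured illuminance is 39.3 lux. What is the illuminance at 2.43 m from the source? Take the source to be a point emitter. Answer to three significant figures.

By the inverse-square law, scaling from 3.55 m to 2.43 m:
(3.55/2.43)² = 2.134, so 39.3 × 2.134 = 83.87 lux.

83.9 lux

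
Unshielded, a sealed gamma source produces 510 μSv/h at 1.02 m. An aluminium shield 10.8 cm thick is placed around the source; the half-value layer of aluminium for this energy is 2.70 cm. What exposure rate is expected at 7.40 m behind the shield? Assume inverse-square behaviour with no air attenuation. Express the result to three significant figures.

Distance alone: (1.02/7.40)² = 0.01900, so 510 × 0.01900 = 9.690 μSv/h.
Shield: 10.8/2.70 = 4.000 half-value layers → attenuation 2^(−4.000) = 0.06250.
Combined: 9.690 × 0.06250 = 0.6056 μSv/h.

0.606 μSv/h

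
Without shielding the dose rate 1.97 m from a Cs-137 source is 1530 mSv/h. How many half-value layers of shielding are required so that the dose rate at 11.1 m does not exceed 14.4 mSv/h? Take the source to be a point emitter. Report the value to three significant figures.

At 11.1 m, distance alone gives 1530 × (1.97/11.1)² = 1530 × 0.03150 = 48.20 mSv/h.
Further attenuation needed: 48.20/14.4 = 3.347.
n = log₂(3.347) = 1.743 half-value layers.

1.74 half-value layers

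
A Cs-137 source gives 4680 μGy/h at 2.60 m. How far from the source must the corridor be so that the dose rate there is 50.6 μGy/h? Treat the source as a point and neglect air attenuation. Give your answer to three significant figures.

25.0 m

Applying the 1/r² law, d₂ = d₁·√(I₁/I₂).
I₁/I₂ = 4680/50.6 = 92.49, so d₂ = 2.60 × √92.49 = 25.00 m.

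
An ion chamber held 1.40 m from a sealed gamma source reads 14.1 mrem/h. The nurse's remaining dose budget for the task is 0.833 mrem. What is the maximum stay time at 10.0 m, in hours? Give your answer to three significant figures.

Using I₁d₁² = I₂d₂², rate at 10.0 m:
(1.40/10.0)² = 0.01960, so 14.1 × 0.01960 = 0.2764 mrem/h.
Stay time = 0.833 mrem ÷ 0.2764 mrem/h = 3.014 h.

3.01 h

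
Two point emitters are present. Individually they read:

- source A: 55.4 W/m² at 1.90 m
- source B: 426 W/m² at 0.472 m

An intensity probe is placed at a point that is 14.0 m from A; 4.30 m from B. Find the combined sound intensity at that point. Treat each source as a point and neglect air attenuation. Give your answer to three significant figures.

By superposition, sum each source's inverse-square contribution:
A: 55.4 × (1.90/14.0)² = 1.020 W/m²
B: 426 × (0.472/4.30)² = 5.133 W/m²
Total = 1.020 + 5.133 = 6.153 W/m².

6.15 W/m²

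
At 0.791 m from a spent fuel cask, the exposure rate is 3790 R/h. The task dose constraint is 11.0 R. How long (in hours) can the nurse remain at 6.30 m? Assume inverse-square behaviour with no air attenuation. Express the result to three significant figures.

Applying the 1/r² law, rate at 6.30 m:
3790 × (0.791/6.30)² = 3790 × 0.01576 = 59.73 R/h.
Stay time = 11.0 R ÷ 59.73 R/h = 0.1842 h.

0.184 h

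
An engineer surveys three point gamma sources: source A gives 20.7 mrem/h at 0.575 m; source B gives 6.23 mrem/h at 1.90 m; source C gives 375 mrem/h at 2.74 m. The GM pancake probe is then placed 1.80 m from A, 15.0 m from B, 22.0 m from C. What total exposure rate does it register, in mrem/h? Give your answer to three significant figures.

8.03 mrem/h

By superposition, sum each source's inverse-square contribution:
A: 20.7 × (0.575/1.80)² = 2.112 mrem/h
B: 6.23 × (1.90/15.0)² = 0.09996 mrem/h
C: 375 × (2.74/22.0)² = 5.817 mrem/h
Total = 2.112 + 0.09996 + 5.817 = 8.029 mrem/h.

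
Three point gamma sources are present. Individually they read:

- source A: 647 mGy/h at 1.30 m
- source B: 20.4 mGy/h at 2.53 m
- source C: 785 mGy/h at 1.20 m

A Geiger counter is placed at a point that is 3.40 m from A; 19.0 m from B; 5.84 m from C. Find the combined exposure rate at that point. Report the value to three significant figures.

By superposition, sum each source's inverse-square contribution:
A: 647 × (1.30/3.40)² = 94.59 mGy/h
B: 20.4 × (2.53/19.0)² = 0.3617 mGy/h
C: 785 × (1.20/5.84)² = 33.14 mGy/h
Total = 94.59 + 0.3617 + 33.14 = 128.1 mGy/h.

128 mGy/h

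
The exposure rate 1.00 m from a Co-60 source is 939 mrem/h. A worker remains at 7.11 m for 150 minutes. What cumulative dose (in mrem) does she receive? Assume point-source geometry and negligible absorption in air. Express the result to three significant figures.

Using I₁d₁² = I₂d₂², rate at 7.11 m:
939 × (1.00/7.11)² = 939 × 0.01978 = 18.57 mrem/h.
Dose = rate × time = 18.57 mrem/h × 2.500 h = 46.42 mrem.

46.4 mrem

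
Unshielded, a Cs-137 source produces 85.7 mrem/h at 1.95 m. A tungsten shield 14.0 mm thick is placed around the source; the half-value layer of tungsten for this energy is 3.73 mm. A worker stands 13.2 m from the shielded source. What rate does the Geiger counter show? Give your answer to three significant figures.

Distance alone: 85.7 × (1.95/13.2)² = 85.7 × 0.02182 = 1.870 mrem/h.
Shield: 14.0/3.73 = 3.753 half-value layers → attenuation 2^(−3.753) = 0.07417.
Combined: 1.870 × 0.07417 = 0.1387 mrem/h.

0.139 mrem/h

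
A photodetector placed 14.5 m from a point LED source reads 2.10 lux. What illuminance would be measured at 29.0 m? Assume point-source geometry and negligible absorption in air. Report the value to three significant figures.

Intensity scales as (d₁/d₂)², so scaling from 14.5 m to 29.0 m:
(14.5/29.0)² = 0.2500, so 2.10 × 0.2500 = 0.5250 lux.

0.525 lux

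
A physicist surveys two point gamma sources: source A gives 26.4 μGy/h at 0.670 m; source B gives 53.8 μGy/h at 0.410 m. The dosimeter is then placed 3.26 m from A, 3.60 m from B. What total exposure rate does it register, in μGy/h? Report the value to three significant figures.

1.81 μGy/h

By superposition, sum each source's inverse-square contribution:
A: 26.4 × (0.670/3.26)² = 1.115 μGy/h
B: 53.8 × (0.410/3.60)² = 0.6978 μGy/h
Total = 1.115 + 0.6978 = 1.813 μGy/h.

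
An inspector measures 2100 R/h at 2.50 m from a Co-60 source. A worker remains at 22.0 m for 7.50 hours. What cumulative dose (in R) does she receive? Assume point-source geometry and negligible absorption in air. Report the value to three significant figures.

203 R

Using I₁d₁² = I₂d₂², rate at 22.0 m:
2100 × (2.50/22.0)² = 2100 × 0.01291 = 27.11 R/h.
Dose = rate × time = 27.11 R/h × 7.500 h = 203.3 R.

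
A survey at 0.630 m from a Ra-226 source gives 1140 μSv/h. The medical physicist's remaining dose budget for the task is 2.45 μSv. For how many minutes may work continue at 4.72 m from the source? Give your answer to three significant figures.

Intensity scales as (d₁/d₂)², so rate at 4.72 m:
(0.630/4.72)² = 0.01782, so 1140 × 0.01782 = 20.31 μSv/h.
Stay time = 2.45 μSv ÷ 20.31 μSv/h = 0.1206 h = 7.236 min.

7.24 min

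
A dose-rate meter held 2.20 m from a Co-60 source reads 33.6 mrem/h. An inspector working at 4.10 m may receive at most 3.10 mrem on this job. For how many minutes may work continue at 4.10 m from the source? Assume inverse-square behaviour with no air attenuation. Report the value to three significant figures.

Intensity scales as (d₁/d₂)², so rate at 4.10 m:
33.6 × (2.20/4.10)² = 33.6 × 0.2879 = 9.673 mrem/h.
Stay time = 3.10 mrem ÷ 9.673 mrem/h = 0.3205 h = 19.23 min.

19.2 min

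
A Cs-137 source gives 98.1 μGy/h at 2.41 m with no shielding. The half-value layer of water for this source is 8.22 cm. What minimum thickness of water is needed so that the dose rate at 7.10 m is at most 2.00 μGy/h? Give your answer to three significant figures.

At 7.10 m, distance alone gives (2.41/7.10)² = 0.1152, so 98.1 × 0.1152 = 11.30 μGy/h.
Further attenuation needed: 11.30/2.00 = 5.650.
n = log₂(5.650) = 2.498 half-value layers.
Thickness = 2.498 × 8.22 cm = 20.53 cm.

20.5 cm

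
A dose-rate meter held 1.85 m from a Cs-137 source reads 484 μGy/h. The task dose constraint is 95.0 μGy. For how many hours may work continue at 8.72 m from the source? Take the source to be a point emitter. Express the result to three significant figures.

Intensity scales as (d₁/d₂)², so rate at 8.72 m:
484 × (1.85/8.72)² = 484 × 0.04501 = 21.78 μGy/h.
Stay time = 95.0 μGy ÷ 21.78 μGy/h = 4.362 h.

4.36 h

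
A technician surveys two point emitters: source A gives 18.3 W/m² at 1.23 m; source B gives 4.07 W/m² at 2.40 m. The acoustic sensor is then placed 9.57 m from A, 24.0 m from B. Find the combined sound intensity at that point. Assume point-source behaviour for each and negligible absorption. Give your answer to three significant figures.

0.343 W/m²

By superposition, sum each source's inverse-square contribution:
A: 18.3 × (1.23/9.57)² = 0.3023 W/m²
B: 4.07 × (2.40/24.0)² = 0.04070 W/m²
Total = 0.3023 + 0.04070 = 0.3430 W/m².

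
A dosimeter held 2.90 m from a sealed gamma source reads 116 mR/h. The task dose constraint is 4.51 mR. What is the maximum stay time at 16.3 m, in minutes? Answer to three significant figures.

73.7 min

Applying the 1/r² law, rate at 16.3 m:
116 × (2.90/16.3)² = 116 × 0.03165 = 3.671 mR/h.
Stay time = 4.51 mR ÷ 3.671 mR/h = 1.229 h = 73.74 min.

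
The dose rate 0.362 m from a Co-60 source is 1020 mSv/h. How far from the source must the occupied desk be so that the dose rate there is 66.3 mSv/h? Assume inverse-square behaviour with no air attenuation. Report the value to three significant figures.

Intensity scales as (d₁/d₂)², so d₂ = d₁·√(I₁/I₂).
I₁/I₂ = 1020/66.3 = 15.38, so d₂ = 0.362 × √15.38 = 1.420 m.

1.42 m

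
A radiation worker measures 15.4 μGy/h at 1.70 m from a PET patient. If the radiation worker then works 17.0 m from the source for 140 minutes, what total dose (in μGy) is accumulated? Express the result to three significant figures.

0.359 μGy

By the inverse-square law, rate at 17.0 m:
15.4 × (1.70/17.0)² = 15.4 × 0.01000 = 0.1540 μGy/h.
Dose = rate × time = 0.1540 μGy/h × 2.333 h = 0.3593 μGy.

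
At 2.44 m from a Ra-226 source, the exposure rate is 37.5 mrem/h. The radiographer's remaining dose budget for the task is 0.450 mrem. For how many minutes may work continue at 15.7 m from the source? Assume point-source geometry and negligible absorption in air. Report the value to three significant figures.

29.8 min

Intensity scales as (d₁/d₂)², so rate at 15.7 m:
37.5 × (2.44/15.7)² = 37.5 × 0.02415 = 0.9056 mrem/h.
Stay time = 0.450 mrem ÷ 0.9056 mrem/h = 0.4969 h = 29.81 min.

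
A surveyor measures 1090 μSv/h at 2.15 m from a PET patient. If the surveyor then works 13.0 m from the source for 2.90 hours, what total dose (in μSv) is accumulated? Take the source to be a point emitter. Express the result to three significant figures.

86.5 μSv

By the inverse-square law, rate at 13.0 m:
1090 × (2.15/13.0)² = 1090 × 0.02735 = 29.81 μSv/h.
Dose = rate × time = 29.81 μSv/h × 2.900 h = 86.45 μSv.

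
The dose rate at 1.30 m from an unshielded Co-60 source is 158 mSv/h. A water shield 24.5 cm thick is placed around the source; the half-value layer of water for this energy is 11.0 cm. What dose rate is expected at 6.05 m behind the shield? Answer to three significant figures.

Distance alone: 158 × (1.30/6.05)² = 158 × 0.04617 = 7.295 mSv/h.
Shield: 24.5/11.0 = 2.227 half-value layers → attenuation 2^(−2.227) = 0.2136.
Combined: 7.295 × 0.2136 = 1.558 mSv/h.

1.56 mSv/h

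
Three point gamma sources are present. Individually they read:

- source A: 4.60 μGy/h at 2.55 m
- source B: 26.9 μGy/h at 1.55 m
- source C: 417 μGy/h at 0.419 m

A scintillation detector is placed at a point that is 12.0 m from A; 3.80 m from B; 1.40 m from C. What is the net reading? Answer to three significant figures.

42.0 μGy/h

By superposition, sum each source's inverse-square contribution:
A: 4.60 × (2.55/12.0)² = 0.2077 μGy/h
B: 26.9 × (1.55/3.80)² = 4.476 μGy/h
C: 417 × (0.419/1.40)² = 37.35 μGy/h
Total = 0.2077 + 4.476 + 37.35 = 42.03 μGy/h.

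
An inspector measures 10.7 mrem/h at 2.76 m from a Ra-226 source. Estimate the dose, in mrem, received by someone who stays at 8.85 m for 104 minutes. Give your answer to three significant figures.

1.80 mrem

Since intensity falls as 1/r², rate at 8.85 m:
10.7 × (2.76/8.85)² = 10.7 × 0.09726 = 1.041 mrem/h.
Dose = rate × time = 1.041 mrem/h × 1.733 h = 1.804 mrem.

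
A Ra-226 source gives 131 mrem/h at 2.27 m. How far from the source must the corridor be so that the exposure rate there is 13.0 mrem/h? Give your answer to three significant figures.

Intensity scales as (d₁/d₂)², so d₂ = d₁·√(I₁/I₂).
I₁/I₂ = 131/13.0 = 10.08, so d₂ = 2.27 × √10.08 = 7.207 m.

7.21 m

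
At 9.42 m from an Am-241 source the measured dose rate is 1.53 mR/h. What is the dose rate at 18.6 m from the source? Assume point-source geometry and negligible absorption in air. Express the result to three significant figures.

Applying the 1/r² law, scaling from 9.42 m to 18.6 m:
1.53 × (9.42/18.6)² = 1.53 × 0.2565 = 0.3924 mR/h.

0.392 mR/h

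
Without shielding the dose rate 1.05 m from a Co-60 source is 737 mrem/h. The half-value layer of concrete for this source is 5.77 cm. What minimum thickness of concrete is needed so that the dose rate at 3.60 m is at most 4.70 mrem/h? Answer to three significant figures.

At 3.60 m, distance alone gives 737 × (1.05/3.60)² = 737 × 0.08507 = 62.70 mrem/h.
Further attenuation needed: 62.70/4.70 = 13.34.
n = log₂(13.34) = 3.738 half-value layers.
Thickness = 3.738 × 5.77 cm = 21.57 cm.

21.6 cm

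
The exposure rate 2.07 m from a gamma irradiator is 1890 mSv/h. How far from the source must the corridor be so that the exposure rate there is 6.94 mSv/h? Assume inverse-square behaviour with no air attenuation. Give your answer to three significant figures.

34.2 m

Applying the 1/r² law, d₂ = d₁·√(I₁/I₂).
I₁/I₂ = 1890/6.94 = 272.3, so d₂ = 2.07 × √272.3 = 34.16 m.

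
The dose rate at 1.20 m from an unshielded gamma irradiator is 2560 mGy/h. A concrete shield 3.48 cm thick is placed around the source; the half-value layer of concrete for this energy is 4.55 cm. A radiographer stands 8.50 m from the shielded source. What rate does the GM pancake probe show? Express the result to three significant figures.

Distance alone: 2560 × (1.20/8.50)² = 2560 × 0.01993 = 51.02 mGy/h.
Shield: 3.48/4.55 = 0.7648 half-value layers → attenuation 2^(−0.7648) = 0.5885.
Combined: 51.02 × 0.5885 = 30.03 mGy/h.

30.0 mGy/h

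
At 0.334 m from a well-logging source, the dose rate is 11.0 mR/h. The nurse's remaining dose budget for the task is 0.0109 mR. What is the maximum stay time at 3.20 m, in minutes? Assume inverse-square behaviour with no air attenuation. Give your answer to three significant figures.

5.46 min

By the inverse-square law, rate at 3.20 m:
(0.334/3.20)² = 0.01089, so 11.0 × 0.01089 = 0.1198 mR/h.
Stay time = 0.0109 mR ÷ 0.1198 mR/h = 0.09098 h = 5.459 min.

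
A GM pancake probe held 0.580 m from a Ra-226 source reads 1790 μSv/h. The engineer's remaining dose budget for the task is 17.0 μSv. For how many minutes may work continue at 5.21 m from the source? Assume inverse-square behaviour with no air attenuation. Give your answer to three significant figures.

46.0 min

Since intensity falls as 1/r², rate at 5.21 m:
(0.580/5.21)² = 0.01239, so 1790 × 0.01239 = 22.18 μSv/h.
Stay time = 17.0 μSv ÷ 22.18 μSv/h = 0.7665 h = 45.99 min.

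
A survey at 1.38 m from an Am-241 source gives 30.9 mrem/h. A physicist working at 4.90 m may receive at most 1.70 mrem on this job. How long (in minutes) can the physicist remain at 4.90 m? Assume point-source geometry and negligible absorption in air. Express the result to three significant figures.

41.6 min

By the inverse-square law, rate at 4.90 m:
(1.38/4.90)² = 0.07932, so 30.9 × 0.07932 = 2.451 mrem/h.
Stay time = 1.70 mrem ÷ 2.451 mrem/h = 0.6936 h = 41.62 min.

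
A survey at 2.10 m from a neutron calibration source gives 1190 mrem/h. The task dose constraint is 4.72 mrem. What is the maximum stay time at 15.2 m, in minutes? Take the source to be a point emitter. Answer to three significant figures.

Using I₁d₁² = I₂d₂², rate at 15.2 m:
1190 × (2.10/15.2)² = 1190 × 0.01909 = 22.72 mrem/h.
Stay time = 4.72 mrem ÷ 22.72 mrem/h = 0.2077 h = 12.46 min.

12.5 min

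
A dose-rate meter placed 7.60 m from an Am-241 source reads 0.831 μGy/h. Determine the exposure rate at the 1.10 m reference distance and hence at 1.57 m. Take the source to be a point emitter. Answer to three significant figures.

Applying the 1/r² law,
At 1.10 m: (7.60/1.10)² = 47.74, so 0.831 × 47.74 = 39.67 μGy/h
At 1.57 m: (1.10/1.57)² = 0.4909, so 39.67 × 0.4909 = 19.47 μGy/h.

39.7 μGy/h; 19.5 μGy/h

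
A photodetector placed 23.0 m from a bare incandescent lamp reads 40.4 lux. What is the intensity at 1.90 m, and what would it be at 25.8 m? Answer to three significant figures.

5920 lux; 32.1 lux

Intensity scales as (d₁/d₂)², so
At 1.90 m: (23.0/1.90)² = 146.5, so 40.4 × 146.5 = 5919 lux
At 25.8 m: (1.90/25.8)² = 0.005423, so 5919 × 0.005423 = 32.10 lux.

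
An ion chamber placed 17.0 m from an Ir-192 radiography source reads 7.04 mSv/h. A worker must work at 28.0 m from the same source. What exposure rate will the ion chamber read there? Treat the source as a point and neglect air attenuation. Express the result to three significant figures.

2.60 mSv/h

Applying the 1/r² law, scaling from 17.0 m to 28.0 m:
7.04 × (17.0/28.0)² = 7.04 × 0.3686 = 2.595 mSv/h.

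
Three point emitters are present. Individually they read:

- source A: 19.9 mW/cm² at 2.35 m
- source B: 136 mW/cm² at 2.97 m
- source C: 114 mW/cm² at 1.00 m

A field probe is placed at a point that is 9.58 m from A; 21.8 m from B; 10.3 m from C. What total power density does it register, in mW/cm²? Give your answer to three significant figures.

4.80 mW/cm²

By superposition, sum each source's inverse-square contribution:
A: 19.9 × (2.35/9.58)² = 1.197 mW/cm²
B: 136 × (2.97/21.8)² = 2.524 mW/cm²
C: 114 × (1.00/10.3)² = 1.075 mW/cm²
Total = 1.197 + 2.524 + 1.075 = 4.796 mW/cm².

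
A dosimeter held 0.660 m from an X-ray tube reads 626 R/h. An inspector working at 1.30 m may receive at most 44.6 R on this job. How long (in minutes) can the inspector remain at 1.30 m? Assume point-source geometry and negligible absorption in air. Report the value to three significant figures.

Since intensity falls as 1/r², rate at 1.30 m:
626 × (0.660/1.30)² = 626 × 0.2578 = 161.4 R/h.
Stay time = 44.6 R ÷ 161.4 R/h = 0.2763 h = 16.58 min.

16.6 min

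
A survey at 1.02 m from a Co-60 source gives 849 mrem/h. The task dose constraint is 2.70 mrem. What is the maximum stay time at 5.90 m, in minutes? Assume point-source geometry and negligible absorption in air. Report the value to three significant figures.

6.38 min

Intensity scales as (d₁/d₂)², so rate at 5.90 m:
(1.02/5.90)² = 0.02989, so 849 × 0.02989 = 25.38 mrem/h.
Stay time = 2.70 mrem ÷ 25.38 mrem/h = 0.1064 h = 6.384 min.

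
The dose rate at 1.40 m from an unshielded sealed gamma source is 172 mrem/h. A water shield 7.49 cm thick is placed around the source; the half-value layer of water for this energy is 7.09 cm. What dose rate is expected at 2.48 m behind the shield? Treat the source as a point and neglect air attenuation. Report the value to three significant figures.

26.4 mrem/h

Distance alone: (1.40/2.48)² = 0.3187, so 172 × 0.3187 = 54.82 mrem/h.
Shield: 7.49/7.09 = 1.056 half-value layers → attenuation 2^(−1.056) = 0.4810.
Combined: 54.82 × 0.4810 = 26.37 mrem/h.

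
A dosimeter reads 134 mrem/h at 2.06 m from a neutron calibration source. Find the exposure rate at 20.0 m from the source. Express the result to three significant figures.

By the inverse-square law, the rate at 20.0 m is
(2.06/20.0)² = 0.01061, so 134 × 0.01061 = 1.422 mrem/h.

1.42 mrem/h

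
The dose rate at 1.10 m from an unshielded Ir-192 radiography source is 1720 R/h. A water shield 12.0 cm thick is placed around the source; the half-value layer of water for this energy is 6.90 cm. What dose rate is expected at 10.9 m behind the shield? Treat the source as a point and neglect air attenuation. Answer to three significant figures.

Distance alone: (1.10/10.9)² = 0.01018, so 1720 × 0.01018 = 17.51 R/h.
Shield: 12.0/6.90 = 1.739 half-value layers → attenuation 2^(−1.739) = 0.2996.
Combined: 17.51 × 0.2996 = 5.246 R/h.

5.25 R/h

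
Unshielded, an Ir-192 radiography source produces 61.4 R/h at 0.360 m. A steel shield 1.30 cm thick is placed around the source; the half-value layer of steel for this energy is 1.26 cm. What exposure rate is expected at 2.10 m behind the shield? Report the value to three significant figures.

Distance alone: (0.360/2.10)² = 0.02939, so 61.4 × 0.02939 = 1.805 R/h.
Shield: 1.30/1.26 = 1.032 half-value layers → attenuation 2^(−1.032) = 0.4890.
Combined: 1.805 × 0.4890 = 0.8826 R/h.

0.883 R/h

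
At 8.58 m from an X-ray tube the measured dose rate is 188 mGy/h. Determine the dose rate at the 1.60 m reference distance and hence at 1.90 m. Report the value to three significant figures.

Using I₁d₁² = I₂d₂²,
At 1.60 m: 188 × (8.58/1.60)² = 188 × 28.76 = 5407 mGy/h
At 1.90 m: (1.60/1.90)² = 0.7091, so 5407 × 0.7091 = 3834 mGy/h.

5410 mGy/h; 3830 mGy/h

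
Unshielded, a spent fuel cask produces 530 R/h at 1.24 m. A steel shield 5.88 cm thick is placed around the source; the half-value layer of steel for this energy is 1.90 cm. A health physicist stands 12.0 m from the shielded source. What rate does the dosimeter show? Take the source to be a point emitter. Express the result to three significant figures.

Distance alone: (1.24/12.0)² = 0.01068, so 530 × 0.01068 = 5.660 R/h.
Shield: 5.88/1.90 = 3.095 half-value layers → attenuation 2^(−3.095) = 0.1170.
Combined: 5.660 × 0.1170 = 0.6622 R/h.

0.662 R/h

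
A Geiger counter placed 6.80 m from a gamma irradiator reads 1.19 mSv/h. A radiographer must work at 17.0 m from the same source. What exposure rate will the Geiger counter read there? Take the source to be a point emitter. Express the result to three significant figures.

By the inverse-square law, scaling from 6.80 m to 17.0 m:
1.19 × (6.80/17.0)² = 1.19 × 0.1600 = 0.1904 mSv/h.

0.190 mSv/h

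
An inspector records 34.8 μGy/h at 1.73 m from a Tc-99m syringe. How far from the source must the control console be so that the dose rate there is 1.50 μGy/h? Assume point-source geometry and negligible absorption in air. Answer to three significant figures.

8.33 m

By the inverse-square law, d₂ = d₁·√(I₁/I₂).
I₁/I₂ = 34.8/1.50 = 23.20, so d₂ = 1.73 × √23.20 = 8.333 m.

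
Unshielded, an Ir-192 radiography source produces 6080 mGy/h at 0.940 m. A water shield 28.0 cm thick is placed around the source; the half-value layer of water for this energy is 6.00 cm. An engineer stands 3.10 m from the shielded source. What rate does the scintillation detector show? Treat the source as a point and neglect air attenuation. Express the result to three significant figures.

Distance alone: (0.940/3.10)² = 0.09195, so 6080 × 0.09195 = 559.1 mGy/h.
Shield: 28.0/6.00 = 4.667 half-value layers → attenuation 2^(−4.667) = 0.03936.
Combined: 559.1 × 0.03936 = 22.01 mGy/h.

22.0 mGy/h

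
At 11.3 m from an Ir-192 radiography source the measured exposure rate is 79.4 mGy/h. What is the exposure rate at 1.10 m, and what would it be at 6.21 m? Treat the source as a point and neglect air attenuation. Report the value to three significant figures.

Intensity scales as (d₁/d₂)², so
At 1.10 m: (11.3/1.10)² = 105.5, so 79.4 × 105.5 = 8377 mGy/h
At 6.21 m: (1.10/6.21)² = 0.03138, so 8377 × 0.03138 = 262.9 mGy/h.

8380 mGy/h; 263 mGy/h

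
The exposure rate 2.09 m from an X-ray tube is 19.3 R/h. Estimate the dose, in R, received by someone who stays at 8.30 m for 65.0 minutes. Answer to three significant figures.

1.33 R

By the inverse-square law, rate at 8.30 m:
(2.09/8.30)² = 0.06341, so 19.3 × 0.06341 = 1.224 R/h.
Dose = rate × time = 1.224 R/h × 1.083 h = 1.326 R.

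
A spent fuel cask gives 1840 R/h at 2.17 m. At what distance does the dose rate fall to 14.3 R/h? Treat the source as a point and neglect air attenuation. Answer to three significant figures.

24.6 m

Intensity scales as (d₁/d₂)², so d₂ = d₁·√(I₁/I₂).
I₁/I₂ = 1840/14.3 = 128.7, so d₂ = 2.17 × √128.7 = 24.62 m.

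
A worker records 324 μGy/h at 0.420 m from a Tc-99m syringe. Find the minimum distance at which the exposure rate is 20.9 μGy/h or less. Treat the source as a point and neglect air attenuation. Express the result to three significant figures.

Applying the 1/r² law, d₂ = d₁·√(I₁/I₂).
I₁/I₂ = 324/20.9 = 15.50, so d₂ = 0.420 × √15.50 = 1.654 m.

1.65 m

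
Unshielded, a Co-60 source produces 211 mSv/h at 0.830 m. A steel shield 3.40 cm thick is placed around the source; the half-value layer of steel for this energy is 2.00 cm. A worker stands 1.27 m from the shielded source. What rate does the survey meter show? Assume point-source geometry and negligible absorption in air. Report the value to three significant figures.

27.7 mSv/h

Distance alone: 211 × (0.830/1.27)² = 211 × 0.4271 = 90.12 mSv/h.
Shield: 3.40/2.00 = 1.700 half-value layers → attenuation 2^(−1.700) = 0.3078.
Combined: 90.12 × 0.3078 = 27.74 mSv/h.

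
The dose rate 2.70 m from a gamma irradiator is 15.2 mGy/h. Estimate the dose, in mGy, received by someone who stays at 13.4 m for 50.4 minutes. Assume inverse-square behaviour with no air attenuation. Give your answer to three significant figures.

0.518 mGy

Since intensity falls as 1/r², rate at 13.4 m:
(2.70/13.4)² = 0.04060, so 15.2 × 0.04060 = 0.6171 mGy/h.
Dose = rate × time = 0.6171 mGy/h × 0.8400 h = 0.5184 mGy.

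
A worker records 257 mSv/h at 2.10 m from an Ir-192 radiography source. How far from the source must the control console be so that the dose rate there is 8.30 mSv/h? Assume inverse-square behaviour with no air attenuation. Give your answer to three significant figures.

11.7 m

Since intensity falls as 1/r², d₂ = d₁·√(I₁/I₂).
I₁/I₂ = 257/8.30 = 30.96, so d₂ = 2.10 × √30.96 = 11.68 m.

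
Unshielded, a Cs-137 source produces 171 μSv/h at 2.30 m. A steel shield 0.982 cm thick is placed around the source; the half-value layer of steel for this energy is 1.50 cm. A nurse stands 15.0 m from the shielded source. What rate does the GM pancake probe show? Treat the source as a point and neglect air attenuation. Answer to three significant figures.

Distance alone: (2.30/15.0)² = 0.02351, so 171 × 0.02351 = 4.020 μSv/h.
Shield: 0.982/1.50 = 0.6547 half-value layers → attenuation 2^(−0.6547) = 0.6352.
Combined: 4.020 × 0.6352 = 2.554 μSv/h.

2.55 μSv/h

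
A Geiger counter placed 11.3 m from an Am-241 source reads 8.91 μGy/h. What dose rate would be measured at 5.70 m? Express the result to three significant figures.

By the inverse-square law, scaling from 11.3 m to 5.70 m:
8.91 × (11.3/5.70)² = 8.91 × 3.930 = 35.02 μGy/h.

35.0 μGy/h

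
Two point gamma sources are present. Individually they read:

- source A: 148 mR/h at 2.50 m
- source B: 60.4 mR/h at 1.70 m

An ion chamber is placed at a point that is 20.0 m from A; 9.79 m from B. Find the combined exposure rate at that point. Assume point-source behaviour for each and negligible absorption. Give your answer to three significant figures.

Each source contributes Iᵢ·(dᵢ/rᵢ)²; contributions add.
A: 148 × (2.50/20.0)² = 2.312 mR/h
B: 60.4 × (1.70/9.79)² = 1.821 mR/h
Total = 2.312 + 1.821 = 4.133 mR/h.

4.13 mR/h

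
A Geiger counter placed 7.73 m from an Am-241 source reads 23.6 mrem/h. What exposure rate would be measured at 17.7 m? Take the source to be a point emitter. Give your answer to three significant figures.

4.50 mrem/h

Using I₁d₁² = I₂d₂², scaling from 7.73 m to 17.7 m:
23.6 × (7.73/17.7)² = 23.6 × 0.1907 = 4.501 mrem/h.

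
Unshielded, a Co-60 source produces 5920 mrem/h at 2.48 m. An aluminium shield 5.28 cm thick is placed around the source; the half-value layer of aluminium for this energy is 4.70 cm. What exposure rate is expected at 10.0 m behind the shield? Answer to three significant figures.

167 mrem/h

Distance alone: 5920 × (2.48/10.0)² = 5920 × 0.06150 = 364.1 mrem/h.
Shield: 5.28/4.70 = 1.123 half-value layers → attenuation 2^(−1.123) = 0.4591.
Combined: 364.1 × 0.4591 = 167.2 mrem/h.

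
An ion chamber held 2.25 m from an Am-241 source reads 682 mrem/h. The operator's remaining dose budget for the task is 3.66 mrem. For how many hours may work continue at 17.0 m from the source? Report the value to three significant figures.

0.306 h

Intensity scales as (d₁/d₂)², so rate at 17.0 m:
(2.25/17.0)² = 0.01752, so 682 × 0.01752 = 11.95 mrem/h.
Stay time = 3.66 mrem ÷ 11.95 mrem/h = 0.3063 h.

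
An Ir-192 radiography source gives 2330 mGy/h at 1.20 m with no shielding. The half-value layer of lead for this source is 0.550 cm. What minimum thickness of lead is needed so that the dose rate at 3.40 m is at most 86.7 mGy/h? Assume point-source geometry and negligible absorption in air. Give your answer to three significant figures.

At 3.40 m, distance alone gives (1.20/3.40)² = 0.1246, so 2330 × 0.1246 = 290.3 mGy/h.
Further attenuation needed: 290.3/86.7 = 3.348.
n = log₂(3.348) = 1.743 half-value layers.
Thickness = 1.743 × 0.550 cm = 0.9587 cm.

0.959 cm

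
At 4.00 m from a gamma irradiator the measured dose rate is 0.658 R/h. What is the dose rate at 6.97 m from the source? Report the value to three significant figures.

By the inverse-square law, scaling from 4.00 m to 6.97 m:
(4.00/6.97)² = 0.3293, so 0.658 × 0.3293 = 0.2167 R/h.

0.217 R/h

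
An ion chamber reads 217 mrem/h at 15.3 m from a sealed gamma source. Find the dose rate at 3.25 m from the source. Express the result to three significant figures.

4810 mrem/h

Applying the 1/r² law, the rate at 3.25 m is
217 × (15.3/3.25)² = 217 × 22.16 = 4809 mrem/h.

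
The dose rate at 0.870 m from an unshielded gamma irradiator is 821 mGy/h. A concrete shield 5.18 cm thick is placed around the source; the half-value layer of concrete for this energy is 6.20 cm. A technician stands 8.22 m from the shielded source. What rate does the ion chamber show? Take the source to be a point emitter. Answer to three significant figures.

Distance alone: (0.870/8.22)² = 0.01120, so 821 × 0.01120 = 9.195 mGy/h.
Shield: 5.18/6.20 = 0.8355 half-value layers → attenuation 2^(−0.8355) = 0.5604.
Combined: 9.195 × 0.5604 = 5.153 mGy/h.

5.15 mGy/h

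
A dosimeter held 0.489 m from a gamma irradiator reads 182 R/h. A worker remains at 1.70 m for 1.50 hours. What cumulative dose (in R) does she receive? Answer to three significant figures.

22.6 R

Intensity scales as (d₁/d₂)², so rate at 1.70 m:
182 × (0.489/1.70)² = 182 × 0.08274 = 15.06 R/h.
Dose = rate × time = 15.06 R/h × 1.500 h = 22.59 R.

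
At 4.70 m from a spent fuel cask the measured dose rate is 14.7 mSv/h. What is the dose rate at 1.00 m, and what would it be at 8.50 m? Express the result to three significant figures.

325 mSv/h; 4.49 mSv/h

Since intensity falls as 1/r²,
At 1.00 m: (4.70/1.00)² = 22.09, so 14.7 × 22.09 = 324.7 mSv/h
At 8.50 m: (1.00/8.50)² = 0.01384, so 324.7 × 0.01384 = 4.494 mSv/h.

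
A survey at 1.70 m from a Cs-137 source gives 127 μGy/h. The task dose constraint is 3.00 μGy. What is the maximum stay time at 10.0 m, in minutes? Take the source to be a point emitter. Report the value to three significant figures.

Using I₁d₁² = I₂d₂², rate at 10.0 m:
(1.70/10.0)² = 0.02890, so 127 × 0.02890 = 3.670 μGy/h.
Stay time = 3.00 μGy ÷ 3.670 μGy/h = 0.8174 h = 49.04 min.

49.0 min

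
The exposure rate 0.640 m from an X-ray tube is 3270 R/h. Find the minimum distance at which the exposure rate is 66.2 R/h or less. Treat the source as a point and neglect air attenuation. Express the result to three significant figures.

Applying the 1/r² law, d₂ = d₁·√(I₁/I₂).
I₁/I₂ = 3270/66.2 = 49.40, so d₂ = 0.640 × √49.40 = 4.498 m.

4.50 m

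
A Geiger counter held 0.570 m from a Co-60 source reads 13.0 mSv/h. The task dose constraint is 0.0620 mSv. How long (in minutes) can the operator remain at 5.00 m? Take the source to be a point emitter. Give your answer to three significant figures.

Since intensity falls as 1/r², rate at 5.00 m:
(0.570/5.00)² = 0.01300, so 13.0 × 0.01300 = 0.1690 mSv/h.
Stay time = 0.0620 mSv ÷ 0.1690 mSv/h = 0.3669 h = 22.01 min.

22.0 min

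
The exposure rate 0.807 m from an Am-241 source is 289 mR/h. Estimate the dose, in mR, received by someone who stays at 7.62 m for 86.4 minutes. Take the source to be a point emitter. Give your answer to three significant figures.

4.67 mR

Using I₁d₁² = I₂d₂², rate at 7.62 m:
(0.807/7.62)² = 0.01122, so 289 × 0.01122 = 3.243 mR/h.
Dose = rate × time = 3.243 mR/h × 1.440 h = 4.670 mR.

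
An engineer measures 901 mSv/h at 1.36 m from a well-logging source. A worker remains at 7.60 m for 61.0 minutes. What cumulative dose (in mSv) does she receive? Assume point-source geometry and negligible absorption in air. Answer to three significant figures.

Intensity scales as (d₁/d₂)², so rate at 7.60 m:
(1.36/7.60)² = 0.03202, so 901 × 0.03202 = 28.85 mSv/h.
Dose = rate × time = 28.85 mSv/h × 1.017 h = 29.34 mSv.

29.3 mSv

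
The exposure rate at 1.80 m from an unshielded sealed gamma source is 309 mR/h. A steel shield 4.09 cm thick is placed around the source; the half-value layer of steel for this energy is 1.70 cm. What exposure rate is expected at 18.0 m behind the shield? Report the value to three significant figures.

Distance alone: 309 × (1.80/18.0)² = 309 × 0.01000 = 3.090 mR/h.
Shield: 4.09/1.70 = 2.406 half-value layers → attenuation 2^(−2.406) = 0.1887.
Combined: 3.090 × 0.1887 = 0.5831 mR/h.

0.583 mR/h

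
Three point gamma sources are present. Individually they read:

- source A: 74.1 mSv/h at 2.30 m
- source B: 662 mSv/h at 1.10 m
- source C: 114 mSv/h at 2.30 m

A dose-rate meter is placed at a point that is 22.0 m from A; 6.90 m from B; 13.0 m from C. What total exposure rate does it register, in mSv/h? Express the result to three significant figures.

21.2 mSv/h

By superposition, sum each source's inverse-square contribution:
A: 74.1 × (2.30/22.0)² = 0.8099 mSv/h
B: 662 × (1.10/6.90)² = 16.82 mSv/h
C: 114 × (2.30/13.0)² = 3.568 mSv/h
Total = 0.8099 + 16.82 + 3.568 = 21.20 mSv/h.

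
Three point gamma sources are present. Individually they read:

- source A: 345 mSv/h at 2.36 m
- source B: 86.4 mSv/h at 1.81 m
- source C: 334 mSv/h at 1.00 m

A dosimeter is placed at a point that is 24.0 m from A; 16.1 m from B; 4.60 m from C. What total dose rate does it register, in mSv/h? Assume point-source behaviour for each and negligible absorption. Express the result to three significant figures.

20.2 mSv/h

Each source contributes Iᵢ·(dᵢ/rᵢ)²; contributions add.
A: 345 × (2.36/24.0)² = 3.336 mSv/h
B: 86.4 × (1.81/16.1)² = 1.092 mSv/h
C: 334 × (1.00/4.60)² = 15.78 mSv/h
Total = 3.336 + 1.092 + 15.78 = 20.21 mSv/h.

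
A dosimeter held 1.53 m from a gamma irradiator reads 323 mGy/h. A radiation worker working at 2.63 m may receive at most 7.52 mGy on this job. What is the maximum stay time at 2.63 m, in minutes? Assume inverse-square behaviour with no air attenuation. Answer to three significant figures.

4.13 min

Applying the 1/r² law, rate at 2.63 m:
323 × (1.53/2.63)² = 323 × 0.3384 = 109.3 mGy/h.
Stay time = 7.52 mGy ÷ 109.3 mGy/h = 0.06880 h = 4.128 min.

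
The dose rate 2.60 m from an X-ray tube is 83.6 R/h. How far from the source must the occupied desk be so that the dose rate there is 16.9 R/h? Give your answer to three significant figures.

5.78 m

By the inverse-square law, d₂ = d₁·√(I₁/I₂).
I₁/I₂ = 83.6/16.9 = 4.947, so d₂ = 2.60 × √4.947 = 5.783 m.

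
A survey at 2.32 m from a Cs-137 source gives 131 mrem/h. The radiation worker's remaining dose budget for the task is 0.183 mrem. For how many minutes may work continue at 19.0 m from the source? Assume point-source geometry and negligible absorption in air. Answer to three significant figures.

5.62 min

By the inverse-square law, rate at 19.0 m:
(2.32/19.0)² = 0.01491, so 131 × 0.01491 = 1.953 mrem/h.
Stay time = 0.183 mrem ÷ 1.953 mrem/h = 0.09370 h = 5.622 min.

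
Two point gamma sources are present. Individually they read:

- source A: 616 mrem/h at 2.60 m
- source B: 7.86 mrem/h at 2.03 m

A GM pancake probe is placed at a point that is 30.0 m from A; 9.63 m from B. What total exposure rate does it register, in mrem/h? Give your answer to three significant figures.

Each source contributes Iᵢ·(dᵢ/rᵢ)²; contributions add.
A: 616 × (2.60/30.0)² = 4.627 mrem/h
B: 7.86 × (2.03/9.63)² = 0.3493 mrem/h
Total = 4.627 + 0.3493 = 4.976 mrem/h.

4.98 mrem/h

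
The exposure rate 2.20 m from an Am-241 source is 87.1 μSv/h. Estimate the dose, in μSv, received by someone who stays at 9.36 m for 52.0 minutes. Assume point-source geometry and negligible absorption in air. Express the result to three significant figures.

By the inverse-square law, rate at 9.36 m:
87.1 × (2.20/9.36)² = 87.1 × 0.05525 = 4.812 μSv/h.
Dose = rate × time = 4.812 μSv/h × 0.8667 h = 4.171 μSv.

4.17 μSv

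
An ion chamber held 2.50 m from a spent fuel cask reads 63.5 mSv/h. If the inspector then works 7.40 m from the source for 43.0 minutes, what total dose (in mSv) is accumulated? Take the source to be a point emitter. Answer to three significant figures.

By the inverse-square law, rate at 7.40 m:
(2.50/7.40)² = 0.1141, so 63.5 × 0.1141 = 7.245 mSv/h.
Dose = rate × time = 7.245 mSv/h × 0.7167 h = 5.192 mSv.

5.19 mSv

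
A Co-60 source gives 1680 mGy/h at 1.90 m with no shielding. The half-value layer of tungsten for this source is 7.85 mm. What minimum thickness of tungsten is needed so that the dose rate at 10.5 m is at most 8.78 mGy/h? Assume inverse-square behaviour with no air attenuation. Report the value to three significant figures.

At 10.5 m, distance alone gives (1.90/10.5)² = 0.03274, so 1680 × 0.03274 = 55.00 mGy/h.
Further attenuation needed: 55.00/8.78 = 6.264.
n = log₂(6.264) = 2.647 half-value layers.
Thickness = 2.647 × 7.85 mm = 20.78 mm.

20.8 mm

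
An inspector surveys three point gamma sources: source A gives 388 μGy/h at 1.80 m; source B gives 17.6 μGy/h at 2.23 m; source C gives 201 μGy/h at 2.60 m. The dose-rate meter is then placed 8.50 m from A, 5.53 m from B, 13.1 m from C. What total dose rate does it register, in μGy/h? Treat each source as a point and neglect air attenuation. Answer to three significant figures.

28.2 μGy/h

By superposition, sum each source's inverse-square contribution:
A: 388 × (1.80/8.50)² = 17.40 μGy/h
B: 17.6 × (2.23/5.53)² = 2.862 μGy/h
C: 201 × (2.60/13.1)² = 7.918 μGy/h
Total = 17.40 + 2.862 + 7.918 = 28.18 μGy/h.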